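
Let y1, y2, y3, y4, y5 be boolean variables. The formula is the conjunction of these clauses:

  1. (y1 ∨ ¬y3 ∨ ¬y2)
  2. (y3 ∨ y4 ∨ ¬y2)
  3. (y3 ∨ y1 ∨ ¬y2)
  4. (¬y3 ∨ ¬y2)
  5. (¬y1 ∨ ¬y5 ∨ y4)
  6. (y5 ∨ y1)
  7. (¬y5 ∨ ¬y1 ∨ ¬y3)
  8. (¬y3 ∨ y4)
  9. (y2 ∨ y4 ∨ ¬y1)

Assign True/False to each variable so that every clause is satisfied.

y1 = 1, y2 = 0, y3 = 1, y4 = 1, y5 = 0

Check each clause:
  1. (y1 ∨ ¬y3 ∨ ¬y2) — y1 is true.
  2. (y4 ∨ y3 ∨ ¬y2) — y3 is true.
  3. (y3 ∨ y1 ∨ ¬y2) — y1 is true.
  4. (¬y2 ∨ ¬y3) — ¬y2 is true.
  5. (¬y1 ∨ ¬y5 ∨ y4) — ¬y5 is true.
  6. (y1 ∨ y5) — y1 is true.
  7. (¬y3 ∨ ¬y1 ∨ ¬y5) — ¬y5 is true.
  8. (y4 ∨ ¬y3) — y4 is true.
  9. (y4 ∨ ¬y1 ∨ y2) — y4 is true.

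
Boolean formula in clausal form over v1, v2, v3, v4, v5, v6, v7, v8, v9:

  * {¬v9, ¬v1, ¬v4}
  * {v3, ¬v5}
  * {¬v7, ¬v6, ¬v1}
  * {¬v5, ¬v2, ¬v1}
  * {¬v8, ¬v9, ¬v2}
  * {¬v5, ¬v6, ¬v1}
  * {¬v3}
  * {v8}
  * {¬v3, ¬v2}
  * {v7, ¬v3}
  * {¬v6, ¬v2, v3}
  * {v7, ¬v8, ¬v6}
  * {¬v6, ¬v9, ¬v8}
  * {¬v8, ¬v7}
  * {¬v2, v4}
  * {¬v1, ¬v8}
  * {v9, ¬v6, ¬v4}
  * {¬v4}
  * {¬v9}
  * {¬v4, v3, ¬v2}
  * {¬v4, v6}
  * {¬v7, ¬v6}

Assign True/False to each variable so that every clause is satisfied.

Unit propagation: (¬v3) forces v3 = False.
Unit propagation: (¬v5) forces v5 = False.
(v8) is a unit clause, so v8 = True.
Unit propagation: (¬v7) forces v7 = False.
Unit propagation: (¬v6) forces v6 = False.
The clause (¬v1) is unit: v1 must be False.
Unit propagation: (¬v4) forces v4 = False.
(¬v2) is a unit clause, so v2 = False.
(¬v9) is a unit clause, so v9 = False.
Every clause has at least one true literal under this assignment.

v1=0  v2=0  v3=0  v4=0  v5=0  v6=0  v7=0  v8=1  v9=0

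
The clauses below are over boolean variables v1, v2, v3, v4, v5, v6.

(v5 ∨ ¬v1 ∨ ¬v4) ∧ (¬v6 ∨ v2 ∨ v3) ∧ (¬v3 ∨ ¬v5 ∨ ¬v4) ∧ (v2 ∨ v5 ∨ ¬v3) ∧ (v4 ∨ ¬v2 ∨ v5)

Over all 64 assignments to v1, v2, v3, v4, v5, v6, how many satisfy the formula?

Split on v5, then v2.
  v5=1, v2=1: v1, v6 free; 3 ways for (v3,v4) × 2^2 = 12.
  v5=1, v2=0: v1 free; 4 ways for (v3,v4,v6) × 2^1 = 8.
  v5=0, v2=1: remaining (v1,v3,v4,v6) ∈ {(0,0,1,0); (0,0,1,1); (0,1,1,0); (0,1,1,1)} — 4.
  v5=0, v2=0: remaining (v1,v3,v4,v6) ∈ {(0,0,0,0); (0,0,1,0); (1,0,0,0)} — 3.
Total: 12 + 8 + 4 + 3 = 27.

27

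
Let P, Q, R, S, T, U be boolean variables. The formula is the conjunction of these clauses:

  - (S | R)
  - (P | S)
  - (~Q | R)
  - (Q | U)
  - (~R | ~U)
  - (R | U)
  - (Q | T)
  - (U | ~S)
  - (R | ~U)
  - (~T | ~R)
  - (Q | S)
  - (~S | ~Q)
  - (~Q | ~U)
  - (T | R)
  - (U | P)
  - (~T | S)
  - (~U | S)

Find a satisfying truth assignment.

P=T  Q=T  R=T  S=F  T=F  U=F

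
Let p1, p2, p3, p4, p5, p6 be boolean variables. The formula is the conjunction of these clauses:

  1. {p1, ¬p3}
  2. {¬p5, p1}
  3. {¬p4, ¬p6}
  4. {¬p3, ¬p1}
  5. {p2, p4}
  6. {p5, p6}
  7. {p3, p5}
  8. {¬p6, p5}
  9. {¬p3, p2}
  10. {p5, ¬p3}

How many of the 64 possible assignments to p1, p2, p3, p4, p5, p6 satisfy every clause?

Satisfying assignments:
  p1=1 p2=0 p3=0 p4=1 p5=1 p6=0
  p1=1 p2=1 p3=0 p4=0 p5=1 p6=0
  p1=1 p2=1 p3=0 p4=0 p5=1 p6=1
  p1=1 p2=1 p3=0 p4=1 p5=1 p6=0
That's 4 in total.

4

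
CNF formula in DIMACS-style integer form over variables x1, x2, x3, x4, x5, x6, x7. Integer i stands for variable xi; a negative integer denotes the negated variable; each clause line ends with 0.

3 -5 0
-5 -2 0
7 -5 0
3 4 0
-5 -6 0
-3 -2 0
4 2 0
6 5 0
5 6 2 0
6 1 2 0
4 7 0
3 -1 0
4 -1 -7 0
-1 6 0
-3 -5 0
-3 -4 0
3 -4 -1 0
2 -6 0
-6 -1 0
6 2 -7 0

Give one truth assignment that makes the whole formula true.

Branch on x1: take x1 = False.
The remaining clauses are satisfied by x2 = True, x3 = False, x4 = True, x5 = False, x6 = True, x7 = True.

x1=False, x2=True, x3=False, x4=True, x5=False, x6=True, x7=True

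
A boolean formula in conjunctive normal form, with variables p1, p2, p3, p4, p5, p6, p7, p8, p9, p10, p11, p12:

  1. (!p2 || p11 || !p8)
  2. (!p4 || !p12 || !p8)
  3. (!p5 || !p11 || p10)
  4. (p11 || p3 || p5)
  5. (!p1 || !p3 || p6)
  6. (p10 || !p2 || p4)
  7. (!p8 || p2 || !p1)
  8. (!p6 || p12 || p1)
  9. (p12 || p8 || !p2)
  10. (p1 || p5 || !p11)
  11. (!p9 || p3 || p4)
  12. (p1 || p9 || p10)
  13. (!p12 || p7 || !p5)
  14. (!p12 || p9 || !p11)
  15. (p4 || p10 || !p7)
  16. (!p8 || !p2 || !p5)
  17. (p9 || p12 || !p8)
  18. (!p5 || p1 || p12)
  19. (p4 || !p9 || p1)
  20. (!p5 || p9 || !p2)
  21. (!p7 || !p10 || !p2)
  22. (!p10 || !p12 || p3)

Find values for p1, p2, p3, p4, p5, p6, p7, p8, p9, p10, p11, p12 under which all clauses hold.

p1=T, p2=F, p3=F, p4=T, p5=T, p6=T, p7=F, p8=F, p9=T, p10=T, p11=F, p12=F

Try p1 = True.
Branch on p2: take p2 = False.
  then p8 is forced to False.
Branch on p3: take p3 = False.
The remaining clauses are satisfied by p4 = True, p5 = True, p6 = True, p7 = False, p9 = True, p10 = True, p11 = False, p12 = False.
Every clause has at least one true literal under this assignment.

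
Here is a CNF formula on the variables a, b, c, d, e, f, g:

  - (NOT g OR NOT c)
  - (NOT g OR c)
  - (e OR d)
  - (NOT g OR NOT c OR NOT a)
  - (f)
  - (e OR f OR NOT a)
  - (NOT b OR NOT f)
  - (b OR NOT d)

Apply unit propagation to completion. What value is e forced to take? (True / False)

True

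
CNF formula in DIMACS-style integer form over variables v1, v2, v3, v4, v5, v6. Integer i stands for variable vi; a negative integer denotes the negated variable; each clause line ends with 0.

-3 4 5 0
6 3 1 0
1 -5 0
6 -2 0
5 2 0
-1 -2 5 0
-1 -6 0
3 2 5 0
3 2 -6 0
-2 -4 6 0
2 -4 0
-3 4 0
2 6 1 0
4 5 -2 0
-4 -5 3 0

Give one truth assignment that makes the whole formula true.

v1=True, v2=False, v3=False, v4=False, v5=True, v6=False

Check each clause:
  1. (¬v3 ∨ v5 ∨ v4) — ¬v3 is true.
  2. (v6 ∨ v3 ∨ v1) — v1 is true.
  3. (¬v5 ∨ v1) — v1 is true.
  4. (¬v2 ∨ v6) — ¬v2 is true.
  5. (v2 ∨ v5) — v5 is true.
  6. (v5 ∨ ¬v2 ∨ ¬v1) — v5 is true.
  7. (¬v1 ∨ ¬v6) — ¬v6 is true.
  8. (v2 ∨ v5 ∨ v3) — v5 is true.
  9. (¬v6 ∨ v3 ∨ v2) — ¬v6 is true.
  10. (v6 ∨ ¬v4 ∨ ¬v2) — ¬v4 is true.
  11. (¬v4 ∨ v2) — ¬v4 is true.
  12. (¬v3 ∨ v4) — ¬v3 is true.
  13. (v2 ∨ v6 ∨ v1) — v1 is true.
  14. (v5 ∨ ¬v2 ∨ v4) — v5 is true.
  15. (v3 ∨ ¬v5 ∨ ¬v4) — ¬v4 is true.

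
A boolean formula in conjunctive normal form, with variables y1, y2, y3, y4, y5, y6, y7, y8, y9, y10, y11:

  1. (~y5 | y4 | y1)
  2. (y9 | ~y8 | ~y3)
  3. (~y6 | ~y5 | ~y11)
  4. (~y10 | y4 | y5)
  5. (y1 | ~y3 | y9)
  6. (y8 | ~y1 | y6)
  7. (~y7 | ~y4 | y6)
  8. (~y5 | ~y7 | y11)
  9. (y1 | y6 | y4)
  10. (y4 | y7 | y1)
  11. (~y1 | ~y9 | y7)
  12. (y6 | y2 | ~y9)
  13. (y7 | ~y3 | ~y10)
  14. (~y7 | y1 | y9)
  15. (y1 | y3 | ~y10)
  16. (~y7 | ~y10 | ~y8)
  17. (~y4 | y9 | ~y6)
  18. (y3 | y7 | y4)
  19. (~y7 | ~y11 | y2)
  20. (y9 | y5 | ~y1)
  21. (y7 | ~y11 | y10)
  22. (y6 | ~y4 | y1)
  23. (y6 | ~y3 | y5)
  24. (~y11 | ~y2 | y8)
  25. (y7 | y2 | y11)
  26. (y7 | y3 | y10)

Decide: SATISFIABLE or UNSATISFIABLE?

Try y1 = True.
Branch on y2: take y2 = True.
For the remaining variables, y3 = False, y4 = True, y5 = False, y6 = True, y7 = True, y8 = False, y9 = True, y10 = False, y11 = False works.
So y1=1, y2=1, y3=0, y4=1, y5=0, y6=1, y7=1, y8=0, y9=1, y10=0, y11=0 is a satisfying assignment.

SATISFIABLE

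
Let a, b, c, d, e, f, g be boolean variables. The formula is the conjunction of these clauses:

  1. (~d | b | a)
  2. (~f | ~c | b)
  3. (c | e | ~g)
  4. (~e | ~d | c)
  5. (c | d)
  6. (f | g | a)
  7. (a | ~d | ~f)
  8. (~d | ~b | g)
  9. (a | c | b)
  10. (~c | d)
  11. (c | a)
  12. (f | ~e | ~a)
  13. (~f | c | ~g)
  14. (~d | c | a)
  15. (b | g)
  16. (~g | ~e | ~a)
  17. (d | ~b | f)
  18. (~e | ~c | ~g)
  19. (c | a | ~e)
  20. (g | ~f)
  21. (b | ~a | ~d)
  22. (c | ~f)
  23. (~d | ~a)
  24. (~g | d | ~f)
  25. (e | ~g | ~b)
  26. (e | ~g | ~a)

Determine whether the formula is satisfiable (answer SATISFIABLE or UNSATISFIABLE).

a = True:
  propagation gives d=False, c=True; an empty clause results — contradiction.
a = False:
  propagation gives c=True, d=True, b=True, f=False; an empty clause results — contradiction.
Every branch closes, so no satisfying assignment exists.

UNSATISFIABLE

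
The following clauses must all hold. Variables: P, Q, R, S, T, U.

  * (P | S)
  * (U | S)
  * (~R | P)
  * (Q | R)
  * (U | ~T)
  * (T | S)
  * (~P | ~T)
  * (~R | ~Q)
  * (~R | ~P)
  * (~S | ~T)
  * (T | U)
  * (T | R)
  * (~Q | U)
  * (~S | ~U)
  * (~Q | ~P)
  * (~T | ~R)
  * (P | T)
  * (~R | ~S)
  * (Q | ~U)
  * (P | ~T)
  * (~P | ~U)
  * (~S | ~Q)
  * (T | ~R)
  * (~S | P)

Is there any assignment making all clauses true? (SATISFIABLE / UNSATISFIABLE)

T = True:
  propagation gives U=True, P=False; an empty clause results — contradiction.
T = False:
  propagation gives S=True, U=True; an empty clause results — contradiction.
Every branch closes, so no satisfying assignment exists.

UNSATISFIABLE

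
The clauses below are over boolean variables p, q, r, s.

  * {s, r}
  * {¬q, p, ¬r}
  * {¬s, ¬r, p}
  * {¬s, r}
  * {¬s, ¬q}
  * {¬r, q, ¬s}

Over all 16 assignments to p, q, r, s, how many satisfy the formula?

3

The models are:
  p=0 q=0 r=1 s=0
  p=1 q=0 r=1 s=0
  p=1 q=1 r=1 s=0
Count: 3.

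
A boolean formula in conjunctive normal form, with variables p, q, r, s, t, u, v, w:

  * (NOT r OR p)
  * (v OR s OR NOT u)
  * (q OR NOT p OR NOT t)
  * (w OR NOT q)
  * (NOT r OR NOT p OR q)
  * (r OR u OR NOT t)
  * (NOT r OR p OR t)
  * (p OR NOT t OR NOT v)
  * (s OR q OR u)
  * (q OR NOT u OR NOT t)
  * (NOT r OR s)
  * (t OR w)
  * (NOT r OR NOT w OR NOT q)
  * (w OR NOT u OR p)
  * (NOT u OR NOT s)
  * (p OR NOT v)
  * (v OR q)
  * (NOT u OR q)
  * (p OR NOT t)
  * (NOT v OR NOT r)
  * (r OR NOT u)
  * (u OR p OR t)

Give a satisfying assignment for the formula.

p = True  q = True  r = False  s = False  t = False  u = False  v = False  w = True

Check each clause:
  1. (NOT r OR p) — p is true.
  2. (v OR NOT u OR s) — NOT u is true.
  3. (NOT t OR NOT p OR q) — q is true.
  4. (NOT q OR w) — w is true.
  5. (NOT p OR NOT r OR q) — q is true.
  6. (NOT t OR r OR u) — NOT t is true.
  7. (p OR t OR NOT r) — p is true.
  8. (NOT t OR p OR NOT v) — p is true.
  9. (u OR q OR s) — q is true.
  10. (NOT u OR q OR NOT t) — q is true.
  11. (NOT r OR s) — NOT r is true.
  12. (w OR t) — w is true.
  13. (NOT q OR NOT w OR NOT r) — NOT r is true.
  14. (w OR NOT u OR p) — w is true.
  15. (NOT s OR NOT u) — NOT u is true.
  16. (p OR NOT v) — p is true.
  17. (q OR v) — q is true.
  18. (NOT u OR q) — NOT u is true.
  19. (NOT t OR p) — p is true.
  20. (NOT v OR NOT r) — NOT v is true.
  21. (NOT u OR r) — NOT u is true.
  22. (u OR t OR p) — p is true.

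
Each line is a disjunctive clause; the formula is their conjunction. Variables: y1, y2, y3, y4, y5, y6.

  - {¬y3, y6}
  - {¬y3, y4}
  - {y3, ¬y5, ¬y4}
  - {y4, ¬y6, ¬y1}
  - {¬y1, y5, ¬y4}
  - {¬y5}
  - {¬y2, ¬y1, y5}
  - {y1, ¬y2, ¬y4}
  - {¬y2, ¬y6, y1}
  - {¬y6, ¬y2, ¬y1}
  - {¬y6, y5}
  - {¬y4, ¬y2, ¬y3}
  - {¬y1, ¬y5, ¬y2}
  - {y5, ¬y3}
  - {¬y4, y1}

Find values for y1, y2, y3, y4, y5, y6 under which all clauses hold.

y1=T, y2=F, y3=F, y4=F, y5=F, y6=F

Check each clause:
  1. {y6, ¬y3} — ¬y3 is true.
  2. {y4, ¬y3} — ¬y3 is true.
  3. {¬y4, ¬y5, y3} — ¬y4 is true.
  4. {¬y6, y4, ¬y1} — ¬y6 is true.
  5. {y5, ¬y4, ¬y1} — ¬y4 is true.
  6. {¬y5} — ¬y5 is true.
  7. {y5, ¬y2, ¬y1} — ¬y2 is true.
  8. {¬y2, y1, ¬y4} — y1 is true.
  9. {¬y2, y1, ¬y6} — y1 is true.
  10. {¬y2, ¬y1, ¬y6} — ¬y6 is true.
  11. {y5, ¬y6} — ¬y6 is true.
  12. {¬y2, ¬y4, ¬y3} — ¬y4 is true.
  13. {¬y2, ¬y5, ¬y1} — ¬y5 is true.
  14. {¬y3, y5} — ¬y3 is true.
  15. {y1, ¬y4} — y1 is true.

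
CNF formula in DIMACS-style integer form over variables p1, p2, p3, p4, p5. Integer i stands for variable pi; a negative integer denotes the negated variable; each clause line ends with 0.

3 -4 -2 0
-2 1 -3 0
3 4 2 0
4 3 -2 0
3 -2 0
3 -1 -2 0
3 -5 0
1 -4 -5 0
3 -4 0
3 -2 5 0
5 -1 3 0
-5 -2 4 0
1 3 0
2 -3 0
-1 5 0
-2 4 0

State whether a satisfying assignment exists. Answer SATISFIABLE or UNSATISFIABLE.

Set p1 = True and propagate.
  then p5 is forced to True.
  then p3 is forced to True.
  then p2 is forced to True.
  then p4 is forced to True.
So p1=True  p2=True  p3=True  p4=True  p5=True is a satisfying assignment.

SATISFIABLE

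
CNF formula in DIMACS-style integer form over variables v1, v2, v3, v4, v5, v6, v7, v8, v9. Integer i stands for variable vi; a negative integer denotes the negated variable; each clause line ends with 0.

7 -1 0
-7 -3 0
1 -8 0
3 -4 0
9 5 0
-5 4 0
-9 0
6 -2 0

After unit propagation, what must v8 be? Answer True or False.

Unit clause (~v9) sets v9 = False.
(v5 \/ v9): since v9 = False, the clause reduces to (v5). v5 = True.
In (~v5 \/ v4), ~v5 is now false; v4 must hold, so v4 = True.
In (v3 \/ ~v4), ~v4 is now false; v3 must hold, so v3 = True.
From (~v7 \/ ~v3) and v3 = True: v7 = False.
(~v1 \/ v7) with v7 = False leaves only ~v1, so v1 = False.
(~v8 \/ v1): since v1 = False, the clause reduces to (~v8). v8 = False.

False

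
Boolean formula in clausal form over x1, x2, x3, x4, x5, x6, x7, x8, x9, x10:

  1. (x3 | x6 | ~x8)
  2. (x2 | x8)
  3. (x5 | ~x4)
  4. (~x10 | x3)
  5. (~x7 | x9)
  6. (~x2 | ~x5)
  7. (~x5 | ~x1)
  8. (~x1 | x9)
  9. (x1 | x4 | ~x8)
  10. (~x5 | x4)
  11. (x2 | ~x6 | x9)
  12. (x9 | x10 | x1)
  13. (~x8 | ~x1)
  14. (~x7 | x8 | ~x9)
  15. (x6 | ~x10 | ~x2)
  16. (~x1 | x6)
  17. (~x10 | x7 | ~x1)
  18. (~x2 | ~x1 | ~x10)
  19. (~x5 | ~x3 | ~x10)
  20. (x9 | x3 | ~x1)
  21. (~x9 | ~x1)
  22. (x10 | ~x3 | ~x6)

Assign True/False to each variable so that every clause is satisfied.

Set x1 = False and propagate.
Branch on x2: take x2 = True.
  then x5 is forced to False.
  then x4 is forced to False.
  then x8 is forced to False.
For the remaining variables, x3 = False, x6 = False, x7 = False, x9 = True, x10 = False works.
Every clause has at least one true literal under this assignment.
Check each clause:
  1. (~x8 | x6 | x3) — ~x8 is true.
  2. (x8 | x2) — x2 is true.
  3. (~x4 | x5) — ~x4 is true.
  4. (~x10 | x3) — ~x10 is true.
  5. (~x7 | x9) — x9 is true.
  6. (~x5 | ~x2) — ~x5 is true.
  7. (~x1 | ~x5) — ~x5 is true.
  8. (x9 | ~x1) — x9 is true.
  9. (~x8 | x1 | x4) — ~x8 is true.
  10. (x4 | ~x5) — ~x5 is true.
  11. (~x6 | x9 | x2) — x9 is true.
  12. (x10 | x1 | x9) — x9 is true.
  13. (~x8 | ~x1) — ~x8 is true.
  14. (x8 | ~x9 | ~x7) — ~x7 is true.
  15. (~x2 | x6 | ~x10) — ~x10 is true.
  16. (~x1 | x6) — ~x1 is true.
  17. (x7 | ~x10 | ~x1) — ~x10 is true.
  18. (~x1 | ~x10 | ~x2) — ~x1 is true.
  19. (~x3 | ~x10 | ~x5) — ~x5 is true.
  20. (~x1 | x3 | x9) — x9 is true.
  21. (~x9 | ~x1) — ~x1 is true.
  22. (~x6 | x10 | ~x3) — ~x6 is true.

x1=F, x2=T, x3=F, x4=F, x5=F, x6=F, x7=F, x8=F, x9=T, x10=F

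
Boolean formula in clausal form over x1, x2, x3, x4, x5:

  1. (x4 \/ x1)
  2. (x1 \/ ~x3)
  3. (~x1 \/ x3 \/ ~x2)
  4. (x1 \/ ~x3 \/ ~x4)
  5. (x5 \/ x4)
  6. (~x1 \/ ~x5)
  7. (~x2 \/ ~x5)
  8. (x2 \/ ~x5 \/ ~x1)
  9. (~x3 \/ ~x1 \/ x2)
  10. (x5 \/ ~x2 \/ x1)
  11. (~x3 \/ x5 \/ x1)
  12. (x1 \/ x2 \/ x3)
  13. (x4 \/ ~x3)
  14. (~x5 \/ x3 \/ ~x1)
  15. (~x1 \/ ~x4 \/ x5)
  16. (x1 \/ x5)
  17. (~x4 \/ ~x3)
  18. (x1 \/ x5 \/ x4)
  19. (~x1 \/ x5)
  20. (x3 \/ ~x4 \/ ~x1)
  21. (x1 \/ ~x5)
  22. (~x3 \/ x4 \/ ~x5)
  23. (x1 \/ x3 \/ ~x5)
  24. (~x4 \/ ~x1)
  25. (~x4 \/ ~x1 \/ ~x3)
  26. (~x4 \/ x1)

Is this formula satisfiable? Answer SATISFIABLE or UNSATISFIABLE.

UNSATISFIABLE

x1 = True:
  propagation gives x5=False; an empty clause results — contradiction.
x1 = False:
  propagation gives x4=True; an empty clause results — contradiction.
Every branch closes, so no satisfying assignment exists.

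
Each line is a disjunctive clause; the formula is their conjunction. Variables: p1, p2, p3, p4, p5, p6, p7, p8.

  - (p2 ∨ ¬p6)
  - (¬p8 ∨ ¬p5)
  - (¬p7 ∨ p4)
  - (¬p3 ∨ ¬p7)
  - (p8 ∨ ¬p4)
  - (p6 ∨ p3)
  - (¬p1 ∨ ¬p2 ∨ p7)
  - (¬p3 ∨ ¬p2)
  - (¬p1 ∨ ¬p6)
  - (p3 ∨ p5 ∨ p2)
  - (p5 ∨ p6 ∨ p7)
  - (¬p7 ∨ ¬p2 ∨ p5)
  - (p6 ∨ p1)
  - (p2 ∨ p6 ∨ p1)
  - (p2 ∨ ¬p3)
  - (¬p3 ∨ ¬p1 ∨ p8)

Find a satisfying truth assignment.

p1=False, p2=True, p3=False, p4=False, p5=False, p6=True, p7=False, p8=False

Try p1 = False.
  then p6 is forced to True.
  then p2 is forced to True.
  then p3 is forced to False.
Try p4 = False.
  then p7 is forced to False.
For the remaining variables, p5 = False, p8 = False works.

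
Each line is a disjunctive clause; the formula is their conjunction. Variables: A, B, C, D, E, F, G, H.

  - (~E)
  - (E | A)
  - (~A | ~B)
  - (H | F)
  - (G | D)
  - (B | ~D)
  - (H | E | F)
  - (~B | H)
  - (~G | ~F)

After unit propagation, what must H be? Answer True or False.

True

(~E) is a unit clause: E = False.
From (A | E) and E = False: A = True.
(~B | ~A): since A = True, the clause reduces to (~B). B = False.
From (~D | B) and B = False: D = False.
(D | G) with D = False leaves only G, so G = True.
(~F | ~G) with G = True leaves only ~F, so F = False.
From (F | H) and F = False: H = True.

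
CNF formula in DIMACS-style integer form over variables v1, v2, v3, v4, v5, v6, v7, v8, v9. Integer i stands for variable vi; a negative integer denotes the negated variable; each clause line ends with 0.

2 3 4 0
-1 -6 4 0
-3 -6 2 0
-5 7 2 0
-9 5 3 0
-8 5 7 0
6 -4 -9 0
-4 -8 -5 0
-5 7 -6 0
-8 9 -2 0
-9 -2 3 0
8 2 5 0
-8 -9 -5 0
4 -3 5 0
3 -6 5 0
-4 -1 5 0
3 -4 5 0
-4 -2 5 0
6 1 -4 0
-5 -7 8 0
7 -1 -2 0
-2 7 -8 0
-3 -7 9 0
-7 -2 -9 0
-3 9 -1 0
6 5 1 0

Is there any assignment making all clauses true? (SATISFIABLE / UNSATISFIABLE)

Set v1 = False and propagate.
For the remaining variables, v2 = True, v3 = True, v4 = False, v5 = True, v6 = False, v7 = False, v8 = False, v9 = False works.
Every clause has at least one true literal under this assignment.
So v1=F, v2=T, v3=T, v4=F, v5=T, v6=F, v7=F, v8=F, v9=F is a satisfying assignment.

SATISFIABLE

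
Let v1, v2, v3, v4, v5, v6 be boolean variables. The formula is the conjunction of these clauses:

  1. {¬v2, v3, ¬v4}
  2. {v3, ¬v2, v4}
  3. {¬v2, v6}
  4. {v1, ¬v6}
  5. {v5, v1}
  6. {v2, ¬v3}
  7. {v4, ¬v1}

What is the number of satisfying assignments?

Split on v2, then v1.
  v2=T, v1=T: remaining (v3,v4,v5,v6) ∈ {(T,T,F,T); (T,T,T,T)} — 2.
  v2=T, v1=F: a clause becomes empty — 0.
  v2=F, v1=T: remaining (v3,v4,v5,v6) ∈ {(F,T,F,F); (F,T,F,T); (F,T,T,F); (F,T,T,T)} — 4.
  v2=F, v1=F: remaining (v3,v4,v5,v6) ∈ {(F,F,T,F); (F,T,T,F)} — 2.
Total: 2 + 0 + 4 + 2 = 8.

8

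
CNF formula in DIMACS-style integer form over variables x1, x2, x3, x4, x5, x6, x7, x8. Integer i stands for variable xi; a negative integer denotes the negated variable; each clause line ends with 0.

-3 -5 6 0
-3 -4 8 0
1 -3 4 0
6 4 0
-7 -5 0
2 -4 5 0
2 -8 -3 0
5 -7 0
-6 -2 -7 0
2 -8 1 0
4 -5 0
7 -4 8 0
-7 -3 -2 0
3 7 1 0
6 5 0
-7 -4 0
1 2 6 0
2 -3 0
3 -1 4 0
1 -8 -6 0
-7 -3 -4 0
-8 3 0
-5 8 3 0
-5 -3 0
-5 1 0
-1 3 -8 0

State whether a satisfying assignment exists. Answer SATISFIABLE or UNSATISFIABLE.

Set x1 = True and propagate.
Branch on x2: take x2 = True.
Branch on x3: take x3 = True.
  then x7 is forced to False.
  then x5 is forced to False.
  then x6 is forced to True.
The remaining clauses are satisfied by x4 = False, x8 = True.
Every clause has at least one true literal under this assignment.
So x1 = True, x2 = True, x3 = True, x4 = False, x5 = False, x6 = True, x7 = False, x8 = True is a satisfying assignment.

SATISFIABLE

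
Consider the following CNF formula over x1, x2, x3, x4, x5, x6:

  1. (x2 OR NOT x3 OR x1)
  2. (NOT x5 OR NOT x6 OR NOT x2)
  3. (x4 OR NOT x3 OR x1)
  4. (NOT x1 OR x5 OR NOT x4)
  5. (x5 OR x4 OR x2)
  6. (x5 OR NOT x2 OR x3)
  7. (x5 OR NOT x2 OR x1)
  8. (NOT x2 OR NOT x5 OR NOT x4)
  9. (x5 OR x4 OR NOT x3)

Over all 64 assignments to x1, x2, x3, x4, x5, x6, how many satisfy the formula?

17

Case analysis on x5 and x2:
  x5=T, x2=T: remaining (x1,x3,x4,x6) ∈ {(F,F,F,F); (T,F,F,F); (T,T,F,F)} — 3.
  x5=T, x2=F: x4, x6 free; 3 ways for (x1,x3) × 2^2 = 12.
  x5=F, x2=T: a clause becomes empty — 0.
  x5=F, x2=F: remaining (x1,x3,x4,x6) ∈ {(F,F,T,F); (F,F,T,T)} — 2.
Total: 3 + 12 + 0 + 2 = 17.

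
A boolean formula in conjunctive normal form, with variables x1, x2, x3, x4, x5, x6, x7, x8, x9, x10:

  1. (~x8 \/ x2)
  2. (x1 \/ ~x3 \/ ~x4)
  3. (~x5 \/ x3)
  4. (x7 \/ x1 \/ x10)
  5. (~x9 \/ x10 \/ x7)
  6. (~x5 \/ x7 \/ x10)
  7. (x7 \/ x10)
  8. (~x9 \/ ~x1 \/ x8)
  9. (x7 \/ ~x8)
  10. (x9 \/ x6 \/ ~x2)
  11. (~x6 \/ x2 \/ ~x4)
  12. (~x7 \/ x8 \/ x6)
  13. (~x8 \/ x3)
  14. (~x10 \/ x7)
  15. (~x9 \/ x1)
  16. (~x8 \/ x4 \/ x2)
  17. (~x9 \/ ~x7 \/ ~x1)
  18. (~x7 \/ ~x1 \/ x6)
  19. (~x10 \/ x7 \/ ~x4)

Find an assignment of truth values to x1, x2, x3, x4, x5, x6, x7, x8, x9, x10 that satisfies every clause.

x1=False, x2=False, x3=True, x4=False, x5=True, x6=True, x7=True, x8=False, x9=False, x10=False

Branch on x1: take x1 = False.
  then x9 is forced to False.
Try x2 = False.
  then x8 is forced to False.
Branch on x3: take x3 = True.
  then x4 is forced to False.
The remaining clauses are satisfied by x5 = True, x6 = True, x7 = True, x10 = False.
Every clause has at least one true literal under this assignment.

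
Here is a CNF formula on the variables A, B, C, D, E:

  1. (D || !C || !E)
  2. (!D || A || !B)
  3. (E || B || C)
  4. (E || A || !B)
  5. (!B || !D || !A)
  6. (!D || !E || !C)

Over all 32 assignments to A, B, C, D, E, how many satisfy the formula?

12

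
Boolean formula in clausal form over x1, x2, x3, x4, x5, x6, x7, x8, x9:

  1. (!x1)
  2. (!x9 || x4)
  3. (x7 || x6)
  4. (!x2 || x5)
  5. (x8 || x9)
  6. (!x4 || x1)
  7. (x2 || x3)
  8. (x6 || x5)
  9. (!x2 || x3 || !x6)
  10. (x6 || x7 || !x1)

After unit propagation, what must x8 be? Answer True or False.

True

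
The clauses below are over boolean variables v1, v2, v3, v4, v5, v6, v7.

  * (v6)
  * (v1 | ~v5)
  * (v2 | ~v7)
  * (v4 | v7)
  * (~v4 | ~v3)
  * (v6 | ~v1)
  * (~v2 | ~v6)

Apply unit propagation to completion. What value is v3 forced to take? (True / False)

(v6) is a unit clause: v6 = True.
In (~v2 | ~v6), ~v6 is now false; ~v2 must hold, so v2 = False.
(v2 | ~v7) with v2 = False leaves only ~v7, so v7 = False.
(v7 | v4): since v7 = False, the clause reduces to (v4). v4 = True.
(~v4 | ~v3): since v4 = True, the clause reduces to (~v3). v3 = False.

False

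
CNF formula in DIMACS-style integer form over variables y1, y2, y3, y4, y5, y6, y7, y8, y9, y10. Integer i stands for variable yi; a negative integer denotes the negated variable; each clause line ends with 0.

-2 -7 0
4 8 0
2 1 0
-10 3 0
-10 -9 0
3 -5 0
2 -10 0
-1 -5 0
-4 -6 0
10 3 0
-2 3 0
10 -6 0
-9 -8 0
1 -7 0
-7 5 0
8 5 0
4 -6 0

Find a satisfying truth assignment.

y1=F, y2=T, y3=T, y4=T, y5=T, y6=F, y7=F, y8=F, y9=T, y10=F

Pure literal: y3 appears only positively; assign y3 = True.
y6 occurs only negated in the remaining clauses — set y6 = False.
Set y1 = False and propagate.
  then y2 is forced to True.
  then y7 is forced to False.
The remaining clauses are satisfied by y4 = True, y5 = True, y8 = False, y9 = True, y10 = False.
Every clause has at least one true literal under this assignment.
Check each clause:
  1. (~y7 \/ ~y2) — ~y7 is true.
  2. (y8 \/ y4) — y4 is true.
  3. (y1 \/ y2) — y2 is true.
  4. (~y10 \/ y3) — y3 is true.
  5. (~y10 \/ ~y9) — ~y10 is true.
  6. (~y5 \/ y3) — y3 is true.
  7. (y2 \/ ~y10) — y2 is true.
  8. (~y1 \/ ~y5) — ~y1 is true.
  9. (~y6 \/ ~y4) — ~y6 is true.
  10. (y10 \/ y3) — y3 is true.
  11. (y3 \/ ~y2) — y3 is true.
  12. (~y6 \/ y10) — ~y6 is true.
  13. (~y9 \/ ~y8) — ~y8 is true.
  14. (y1 \/ ~y7) — ~y7 is true.
  15. (y5 \/ ~y7) — ~y7 is true.
  16. (y8 \/ y5) — y5 is true.
  17. (~y6 \/ y4) — ~y6 is true.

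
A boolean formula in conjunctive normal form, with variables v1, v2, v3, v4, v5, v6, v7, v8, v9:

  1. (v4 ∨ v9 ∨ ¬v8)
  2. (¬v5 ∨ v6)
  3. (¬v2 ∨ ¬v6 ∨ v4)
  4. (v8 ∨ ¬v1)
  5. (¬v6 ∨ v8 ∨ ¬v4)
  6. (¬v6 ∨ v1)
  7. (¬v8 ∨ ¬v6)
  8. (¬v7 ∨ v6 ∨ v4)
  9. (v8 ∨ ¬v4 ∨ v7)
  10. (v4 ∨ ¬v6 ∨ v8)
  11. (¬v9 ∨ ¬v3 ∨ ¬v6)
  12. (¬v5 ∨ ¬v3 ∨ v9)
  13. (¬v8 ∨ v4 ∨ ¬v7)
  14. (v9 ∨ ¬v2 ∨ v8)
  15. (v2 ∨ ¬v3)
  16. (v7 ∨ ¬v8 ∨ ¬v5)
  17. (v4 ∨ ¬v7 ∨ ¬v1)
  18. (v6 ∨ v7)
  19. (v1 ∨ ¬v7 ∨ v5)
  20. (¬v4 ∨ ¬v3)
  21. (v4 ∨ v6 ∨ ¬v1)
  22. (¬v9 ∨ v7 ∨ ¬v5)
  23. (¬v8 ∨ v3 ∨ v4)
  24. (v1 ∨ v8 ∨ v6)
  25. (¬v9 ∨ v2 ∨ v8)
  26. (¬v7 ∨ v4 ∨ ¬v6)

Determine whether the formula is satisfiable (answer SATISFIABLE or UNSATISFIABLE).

Branch on v1: take v1 = True.
  then v8 is forced to True.
  then v6 is forced to False.
  then v5 is forced to False.
  then v7 is forced to True.
  then v4 is forced to True.
  then v3 is forced to False.
v2, v9 are now unconstrained; take v2 = True, v9 = False.
So v1=T, v2=T, v3=F, v4=T, v5=F, v6=F, v7=T, v8=T, v9=F is a satisfying assignment.

SATISFIABLE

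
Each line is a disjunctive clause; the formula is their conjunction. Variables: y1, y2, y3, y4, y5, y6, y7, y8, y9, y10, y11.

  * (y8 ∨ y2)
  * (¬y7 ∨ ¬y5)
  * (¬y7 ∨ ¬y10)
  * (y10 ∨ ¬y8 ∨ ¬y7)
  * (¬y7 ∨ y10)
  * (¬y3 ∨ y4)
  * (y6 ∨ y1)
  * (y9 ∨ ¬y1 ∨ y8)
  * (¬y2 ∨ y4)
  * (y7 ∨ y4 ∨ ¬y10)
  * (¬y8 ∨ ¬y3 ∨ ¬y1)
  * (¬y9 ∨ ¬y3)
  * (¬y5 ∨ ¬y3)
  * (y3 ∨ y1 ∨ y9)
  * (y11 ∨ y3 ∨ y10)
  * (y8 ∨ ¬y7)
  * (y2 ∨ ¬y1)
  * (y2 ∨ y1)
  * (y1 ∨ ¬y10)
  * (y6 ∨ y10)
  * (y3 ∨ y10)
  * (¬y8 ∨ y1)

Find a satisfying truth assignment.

y1=1, y2=1, y3=0, y4=1, y5=0, y6=0, y7=0, y8=0, y9=1, y10=1, y11=0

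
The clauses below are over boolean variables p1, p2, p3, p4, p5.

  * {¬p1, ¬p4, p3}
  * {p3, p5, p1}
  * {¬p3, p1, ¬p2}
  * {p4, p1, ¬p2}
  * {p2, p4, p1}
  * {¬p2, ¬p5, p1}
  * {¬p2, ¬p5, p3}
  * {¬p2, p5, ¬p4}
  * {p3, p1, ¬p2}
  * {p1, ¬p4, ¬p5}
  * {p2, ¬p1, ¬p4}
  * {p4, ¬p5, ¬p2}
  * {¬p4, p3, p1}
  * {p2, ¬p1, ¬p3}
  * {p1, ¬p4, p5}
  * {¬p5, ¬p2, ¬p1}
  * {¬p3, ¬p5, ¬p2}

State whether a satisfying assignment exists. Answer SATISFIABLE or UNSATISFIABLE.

Try p1 = True.
For the remaining variables, p2 = True, p3 = True, p4 = False, p5 = False works.
So p1 = True, p2 = True, p3 = True, p4 = False, p5 = False is a satisfying assignment.

SATISFIABLE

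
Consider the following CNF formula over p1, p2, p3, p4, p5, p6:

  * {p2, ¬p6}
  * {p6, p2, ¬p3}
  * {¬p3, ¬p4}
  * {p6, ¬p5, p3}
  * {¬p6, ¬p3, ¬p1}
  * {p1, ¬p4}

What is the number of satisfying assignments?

Case analysis on p3 and p6:
  p3=1, p6=1: remaining (p1,p2,p4,p5) ∈ {(0,1,0,0); (0,1,0,1)} — 2.
  p3=1, p6=0: remaining (p1,p2,p4,p5) ∈ {(0,1,0,0); (0,1,0,1); (1,1,0,0); (1,1,0,1)} — 4.
  p3=0, p6=1: p5 free; 3 ways for (p1,p2,p4) × 2^1 = 6.
  p3=0, p6=0: p2 free; 3 ways for (p1,p4,p5) × 2^1 = 6.
Total: 2 + 4 + 6 + 6 = 18.

18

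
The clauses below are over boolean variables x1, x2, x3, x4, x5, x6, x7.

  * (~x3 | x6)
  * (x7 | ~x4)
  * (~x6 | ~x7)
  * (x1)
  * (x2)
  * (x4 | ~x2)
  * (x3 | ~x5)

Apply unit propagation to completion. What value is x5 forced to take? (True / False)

False

Unit clause (x1) sets x1 = True.
(x2) stands alone — x2 = True.
From (~x2 | x4) and x2 = True: x4 = True.
(~x4 | x7) with x4 = True leaves only x7, so x7 = True.
In (~x6 | ~x7), ~x7 is now false; ~x6 must hold, so x6 = False.
In (x6 | ~x3), x6 is now false; ~x3 must hold, so x3 = False.
(x3 | ~x5) with x3 = False leaves only ~x5, so x5 = False.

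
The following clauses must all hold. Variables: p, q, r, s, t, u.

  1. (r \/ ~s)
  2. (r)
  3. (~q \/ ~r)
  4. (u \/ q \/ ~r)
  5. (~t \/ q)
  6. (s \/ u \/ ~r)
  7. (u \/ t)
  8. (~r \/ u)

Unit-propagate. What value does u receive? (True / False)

(r) stands alone — r = True.
In (~r \/ ~q), ~r is now false; ~q must hold, so q = False.
In (q \/ ~r \/ u), q, ~r are now false; u must hold, so u = True.

True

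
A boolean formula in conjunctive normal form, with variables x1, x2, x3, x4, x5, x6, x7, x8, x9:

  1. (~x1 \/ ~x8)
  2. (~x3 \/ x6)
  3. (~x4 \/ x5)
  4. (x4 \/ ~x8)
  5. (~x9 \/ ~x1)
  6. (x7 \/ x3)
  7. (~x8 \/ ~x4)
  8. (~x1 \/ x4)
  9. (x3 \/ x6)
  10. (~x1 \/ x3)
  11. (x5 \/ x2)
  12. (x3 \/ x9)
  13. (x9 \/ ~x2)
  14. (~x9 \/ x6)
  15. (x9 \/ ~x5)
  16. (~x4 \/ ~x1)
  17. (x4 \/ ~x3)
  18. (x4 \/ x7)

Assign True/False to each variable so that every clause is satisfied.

Pure literal: x1 appears only negated; assign x1 = False.
Pure literal: x6 appears only positively; assign x6 = True.
Set x2 = True and propagate.
  then x9 is forced to True.
Set x3 = False and propagate.
  then x7 is forced to True.
For the remaining variables, x4 = False, x5 = False, x8 = False works.
Every clause has at least one true literal under this assignment.
Check each clause:
  1. (~x8 \/ ~x1) — ~x8 is true.
  2. (x6 \/ ~x3) — ~x3 is true.
  3. (~x4 \/ x5) — ~x4 is true.
  4. (~x8 \/ x4) — ~x8 is true.
  5. (~x1 \/ ~x9) — ~x1 is true.
  6. (x7 \/ x3) — x7 is true.
  7. (~x8 \/ ~x4) — ~x8 is true.
  8. (x4 \/ ~x1) — ~x1 is true.
  9. (x3 \/ x6) — x6 is true.
  10. (~x1 \/ x3) — ~x1 is true.
  11. (x2 \/ x5) — x2 is true.
  12. (x3 \/ x9) — x9 is true.
  13. (x9 \/ ~x2) — x9 is true.
  14. (x6 \/ ~x9) — x6 is true.
  15. (~x5 \/ x9) — x9 is true.
  16. (~x1 \/ ~x4) — ~x4 is true.
  17. (x4 \/ ~x3) — ~x3 is true.
  18. (x7 \/ x4) — x7 is true.

x1=0  x2=1  x3=0  x4=0  x5=0  x6=1  x7=1  x8=0  x9=1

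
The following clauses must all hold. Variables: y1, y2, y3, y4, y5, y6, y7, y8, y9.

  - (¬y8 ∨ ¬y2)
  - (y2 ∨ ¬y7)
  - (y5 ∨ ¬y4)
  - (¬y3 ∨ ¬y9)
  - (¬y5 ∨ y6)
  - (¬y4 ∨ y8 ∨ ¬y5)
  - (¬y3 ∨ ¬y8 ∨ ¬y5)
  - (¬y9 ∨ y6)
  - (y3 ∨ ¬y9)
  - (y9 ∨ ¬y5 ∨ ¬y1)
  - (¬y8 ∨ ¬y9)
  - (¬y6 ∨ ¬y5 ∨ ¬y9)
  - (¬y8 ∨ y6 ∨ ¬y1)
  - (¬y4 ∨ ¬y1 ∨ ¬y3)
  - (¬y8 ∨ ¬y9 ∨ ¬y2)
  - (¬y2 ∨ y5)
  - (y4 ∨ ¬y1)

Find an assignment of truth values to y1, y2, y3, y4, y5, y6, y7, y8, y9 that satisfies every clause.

y1=False, y2=False, y3=True, y4=False, y5=False, y6=False, y7=False, y8=False, y9=False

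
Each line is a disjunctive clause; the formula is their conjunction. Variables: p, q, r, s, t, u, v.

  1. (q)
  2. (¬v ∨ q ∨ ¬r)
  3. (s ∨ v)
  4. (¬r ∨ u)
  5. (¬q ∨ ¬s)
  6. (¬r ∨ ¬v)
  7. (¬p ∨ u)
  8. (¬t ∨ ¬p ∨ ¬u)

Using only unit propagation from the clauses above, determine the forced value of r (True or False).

False

(q) is a unit clause: q = True.
(¬s ∨ ¬q) with q = True leaves only ¬s, so s = False.
(s ∨ v) with s = False leaves only v, so v = True.
(¬v ∨ ¬r): since v = True, the clause reduces to (¬r). r = False.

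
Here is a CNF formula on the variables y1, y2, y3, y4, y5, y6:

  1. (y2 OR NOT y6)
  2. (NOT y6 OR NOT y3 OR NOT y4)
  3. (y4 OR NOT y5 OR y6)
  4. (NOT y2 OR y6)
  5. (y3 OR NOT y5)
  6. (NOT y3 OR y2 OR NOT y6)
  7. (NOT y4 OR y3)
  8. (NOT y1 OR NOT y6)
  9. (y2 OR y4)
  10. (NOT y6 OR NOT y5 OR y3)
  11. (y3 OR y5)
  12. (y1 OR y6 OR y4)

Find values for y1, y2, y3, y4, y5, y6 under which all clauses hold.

y1 = False, y2 = True, y3 = True, y4 = False, y5 = False, y6 = True

Branch on y1: take y1 = False.
For the remaining variables, y2 = True, y3 = True, y4 = False, y5 = False, y6 = True works.
Every clause has at least one true literal under this assignment.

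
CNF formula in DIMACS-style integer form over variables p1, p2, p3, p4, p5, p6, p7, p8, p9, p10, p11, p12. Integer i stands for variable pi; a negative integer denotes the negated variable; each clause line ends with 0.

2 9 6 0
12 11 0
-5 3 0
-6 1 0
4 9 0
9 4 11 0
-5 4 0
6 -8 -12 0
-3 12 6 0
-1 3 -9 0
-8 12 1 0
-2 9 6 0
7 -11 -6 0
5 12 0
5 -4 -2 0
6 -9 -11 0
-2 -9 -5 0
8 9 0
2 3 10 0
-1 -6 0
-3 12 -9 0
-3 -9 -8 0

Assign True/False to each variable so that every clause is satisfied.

p1=F, p2=F, p3=T, p4=F, p5=F, p6=F, p7=F, p8=F, p9=T, p10=F, p11=F, p12=T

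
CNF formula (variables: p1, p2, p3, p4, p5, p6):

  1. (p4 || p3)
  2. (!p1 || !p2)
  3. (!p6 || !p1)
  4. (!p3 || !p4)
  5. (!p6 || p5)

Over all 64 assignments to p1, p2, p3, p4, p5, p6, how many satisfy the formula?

16

Case analysis on p1 and p3:
  p1=1, p3=1: remaining (p2,p4,p5,p6) ∈ {(0,0,0,0); (0,0,1,0)} — 2.
  p1=1, p3=0: remaining (p2,p4,p5,p6) ∈ {(0,1,0,0); (0,1,1,0)} — 2.
  p1=0, p3=1: p2 free; 3 ways for (p4,p5,p6) × 2^1 = 6.
  p1=0, p3=0: p2 free; 3 ways for (p4,p5,p6) × 2^1 = 6.
Total: 2 + 2 + 6 + 6 = 16.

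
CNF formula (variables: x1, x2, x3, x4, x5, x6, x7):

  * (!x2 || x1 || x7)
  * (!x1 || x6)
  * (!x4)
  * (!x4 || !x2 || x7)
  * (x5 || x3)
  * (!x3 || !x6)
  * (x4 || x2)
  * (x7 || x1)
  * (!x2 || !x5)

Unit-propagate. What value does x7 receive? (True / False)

(!x4) is a unit clause: x4 = False.
(x4 || x2): since x4 = False, the clause reduces to (x2). x2 = True.
(!x2 || !x5) with x2 = True leaves only !x5, so x5 = False.
(x3 || x5): since x5 = False, the clause reduces to (x3). x3 = True.
In (!x3 || !x6), !x3 is now false; !x6 must hold, so x6 = False.
(x6 || !x1): since x6 = False, the clause reduces to (!x1). x1 = False.
From (!x2 || x1 || x7) and x1 = False, x2 = True: x7 = True.

True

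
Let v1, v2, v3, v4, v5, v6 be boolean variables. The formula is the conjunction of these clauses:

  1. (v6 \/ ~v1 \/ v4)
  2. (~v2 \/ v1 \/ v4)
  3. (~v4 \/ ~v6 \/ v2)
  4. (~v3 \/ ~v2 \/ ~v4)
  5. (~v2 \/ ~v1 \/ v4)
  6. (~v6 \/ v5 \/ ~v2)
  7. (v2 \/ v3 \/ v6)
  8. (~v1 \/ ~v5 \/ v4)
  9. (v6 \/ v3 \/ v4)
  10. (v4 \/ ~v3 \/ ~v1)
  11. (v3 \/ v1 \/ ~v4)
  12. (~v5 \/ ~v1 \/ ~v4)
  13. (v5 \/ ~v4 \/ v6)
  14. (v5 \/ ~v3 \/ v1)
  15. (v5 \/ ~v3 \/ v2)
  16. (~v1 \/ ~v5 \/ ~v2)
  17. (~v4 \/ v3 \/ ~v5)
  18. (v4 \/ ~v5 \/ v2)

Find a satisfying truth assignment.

v1=F, v2=F, v3=F, v4=F, v5=F, v6=T

Check each clause:
  1. (~v1 \/ v6 \/ v4) — v6 is true.
  2. (v4 \/ ~v2 \/ v1) — ~v2 is true.
  3. (~v4 \/ ~v6 \/ v2) — ~v4 is true.
  4. (~v3 \/ ~v4 \/ ~v2) — ~v4 is true.
  5. (v4 \/ ~v2 \/ ~v1) — ~v1 is true.
  6. (v5 \/ ~v6 \/ ~v2) — ~v2 is true.
  7. (v2 \/ v6 \/ v3) — v6 is true.
  8. (~v1 \/ ~v5 \/ v4) — ~v5 is true.
  9. (v4 \/ v6 \/ v3) — v6 is true.
  10. (v4 \/ ~v3 \/ ~v1) — ~v3 is true.
  11. (v3 \/ ~v4 \/ v1) — ~v4 is true.
  12. (~v1 \/ ~v4 \/ ~v5) — ~v5 is true.
  13. (~v4 \/ v5 \/ v6) — ~v4 is true.
  14. (~v3 \/ v5 \/ v1) — ~v3 is true.
  15. (v2 \/ v5 \/ ~v3) — ~v3 is true.
  16. (~v2 \/ ~v5 \/ ~v1) — ~v5 is true.
  17. (v3 \/ ~v5 \/ ~v4) — ~v5 is true.
  18. (v2 \/ v4 \/ ~v5) — ~v5 is true.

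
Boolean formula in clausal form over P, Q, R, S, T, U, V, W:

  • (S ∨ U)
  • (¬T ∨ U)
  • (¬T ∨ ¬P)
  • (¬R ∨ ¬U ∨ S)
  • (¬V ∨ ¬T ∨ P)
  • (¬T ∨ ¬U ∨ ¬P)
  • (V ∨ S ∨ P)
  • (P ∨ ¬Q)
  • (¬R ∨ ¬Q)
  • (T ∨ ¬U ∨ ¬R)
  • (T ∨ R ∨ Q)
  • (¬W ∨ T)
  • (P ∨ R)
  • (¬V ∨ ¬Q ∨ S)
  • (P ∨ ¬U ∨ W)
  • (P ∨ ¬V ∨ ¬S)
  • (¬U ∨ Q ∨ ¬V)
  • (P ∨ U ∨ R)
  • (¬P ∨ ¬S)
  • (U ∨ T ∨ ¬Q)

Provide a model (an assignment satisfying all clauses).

P = False, Q = False, R = True, S = True, T = False, U = False, V = False, W = False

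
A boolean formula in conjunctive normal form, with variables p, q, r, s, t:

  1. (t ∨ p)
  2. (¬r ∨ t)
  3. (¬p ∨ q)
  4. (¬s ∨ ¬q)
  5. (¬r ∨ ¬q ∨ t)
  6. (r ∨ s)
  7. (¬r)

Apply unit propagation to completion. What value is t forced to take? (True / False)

(¬r) stands alone — r = False.
From (r ∨ s) and r = False: s = True.
(¬q ∨ ¬s): since s = True, the clause reduces to (¬q). q = False.
(¬p ∨ q): since q = False, the clause reduces to (¬p). p = False.
(p ∨ t) with p = False leaves only t, so t = True.

True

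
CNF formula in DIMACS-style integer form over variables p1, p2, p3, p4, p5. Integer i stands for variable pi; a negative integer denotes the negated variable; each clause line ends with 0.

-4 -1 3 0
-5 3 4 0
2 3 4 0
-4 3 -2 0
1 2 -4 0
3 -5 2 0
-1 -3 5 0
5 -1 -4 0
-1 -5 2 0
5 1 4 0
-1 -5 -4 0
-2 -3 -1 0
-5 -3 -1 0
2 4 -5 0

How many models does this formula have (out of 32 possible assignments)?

4

Satisfying assignments:
  p1=F p2=T p3=T p4=F p5=T
  p1=F p2=T p3=T p4=T p5=F
  p1=F p2=T p3=T p4=T p5=T
  p1=T p2=T p3=F p4=F p5=F
That's 4 in total.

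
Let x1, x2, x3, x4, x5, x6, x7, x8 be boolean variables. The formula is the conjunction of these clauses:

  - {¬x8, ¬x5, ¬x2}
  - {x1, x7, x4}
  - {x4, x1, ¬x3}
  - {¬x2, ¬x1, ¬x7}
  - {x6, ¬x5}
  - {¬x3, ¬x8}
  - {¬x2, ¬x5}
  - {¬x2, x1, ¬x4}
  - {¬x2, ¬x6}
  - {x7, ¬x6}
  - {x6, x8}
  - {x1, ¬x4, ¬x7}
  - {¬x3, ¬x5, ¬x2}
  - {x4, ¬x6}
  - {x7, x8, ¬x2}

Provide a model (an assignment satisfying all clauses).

x1=True, x2=False, x3=False, x4=False, x5=False, x6=False, x7=True, x8=True

Pure literal: x2 appears only negated; assign x2 = False.
Pure literal: x3 appears only negated; assign x3 = False.
Try x1 = True.
The remaining clauses are satisfied by x4 = False, x5 = False, x6 = False, x7 = True, x8 = True.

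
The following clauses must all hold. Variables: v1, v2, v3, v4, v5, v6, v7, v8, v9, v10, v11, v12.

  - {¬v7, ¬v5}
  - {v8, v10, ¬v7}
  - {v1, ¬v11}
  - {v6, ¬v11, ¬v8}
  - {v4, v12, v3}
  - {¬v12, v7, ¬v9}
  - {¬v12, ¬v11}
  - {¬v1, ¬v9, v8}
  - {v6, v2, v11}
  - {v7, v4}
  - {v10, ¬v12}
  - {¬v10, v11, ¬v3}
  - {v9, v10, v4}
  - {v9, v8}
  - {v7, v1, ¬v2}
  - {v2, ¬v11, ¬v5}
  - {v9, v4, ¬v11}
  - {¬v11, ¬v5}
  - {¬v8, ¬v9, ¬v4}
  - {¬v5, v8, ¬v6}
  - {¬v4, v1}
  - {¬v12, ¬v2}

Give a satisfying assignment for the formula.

v1=T  v2=T  v3=F  v4=T  v5=F  v6=T  v7=T  v8=T  v9=F  v10=T  v11=F  v12=F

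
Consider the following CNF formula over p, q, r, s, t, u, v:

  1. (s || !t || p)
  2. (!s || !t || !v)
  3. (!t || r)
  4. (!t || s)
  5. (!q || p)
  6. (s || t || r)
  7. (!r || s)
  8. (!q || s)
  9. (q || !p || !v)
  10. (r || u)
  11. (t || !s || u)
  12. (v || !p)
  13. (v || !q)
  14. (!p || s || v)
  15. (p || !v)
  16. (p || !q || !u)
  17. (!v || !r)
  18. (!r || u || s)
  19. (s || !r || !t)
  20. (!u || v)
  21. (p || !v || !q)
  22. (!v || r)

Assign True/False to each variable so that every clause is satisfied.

Branch on p: take p = False.
  then q is forced to False.
  then v is forced to False.
  then u is forced to False.
  then r is forced to True.
  then s is forced to True.
  then t is forced to True.
Every clause has at least one true literal under this assignment.

p = False, q = False, r = True, s = True, t = True, u = False, v = False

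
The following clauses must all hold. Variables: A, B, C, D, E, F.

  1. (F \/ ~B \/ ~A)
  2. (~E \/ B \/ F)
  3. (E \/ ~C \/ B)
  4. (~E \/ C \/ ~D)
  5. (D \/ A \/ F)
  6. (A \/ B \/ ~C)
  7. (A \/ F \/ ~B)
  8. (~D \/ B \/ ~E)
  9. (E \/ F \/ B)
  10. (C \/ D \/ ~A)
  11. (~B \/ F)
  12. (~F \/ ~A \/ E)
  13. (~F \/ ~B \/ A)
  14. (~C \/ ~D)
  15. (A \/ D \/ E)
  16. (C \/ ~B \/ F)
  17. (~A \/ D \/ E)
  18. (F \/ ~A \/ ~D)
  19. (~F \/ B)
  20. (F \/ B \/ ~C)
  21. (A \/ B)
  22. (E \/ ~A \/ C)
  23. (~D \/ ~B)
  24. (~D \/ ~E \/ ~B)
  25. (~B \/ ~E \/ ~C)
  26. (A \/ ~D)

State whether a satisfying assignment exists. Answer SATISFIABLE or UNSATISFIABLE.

UNSATISFIABLE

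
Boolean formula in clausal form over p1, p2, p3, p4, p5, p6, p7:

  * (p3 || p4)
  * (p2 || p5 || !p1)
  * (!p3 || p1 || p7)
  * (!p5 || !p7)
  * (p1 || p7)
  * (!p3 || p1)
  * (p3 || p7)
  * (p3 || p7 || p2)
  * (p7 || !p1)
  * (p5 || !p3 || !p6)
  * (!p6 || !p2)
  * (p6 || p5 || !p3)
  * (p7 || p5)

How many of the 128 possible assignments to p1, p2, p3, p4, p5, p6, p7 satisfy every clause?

Satisfying assignments:
  p1=F p2=F p3=F p4=T p5=F p6=F p7=T
  p1=F p2=F p3=F p4=T p5=F p6=T p7=T
  p1=F p2=T p3=F p4=T p5=F p6=F p7=T
  p1=T p2=T p3=F p4=T p5=F p6=F p7=T
That's 4 in total.

4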